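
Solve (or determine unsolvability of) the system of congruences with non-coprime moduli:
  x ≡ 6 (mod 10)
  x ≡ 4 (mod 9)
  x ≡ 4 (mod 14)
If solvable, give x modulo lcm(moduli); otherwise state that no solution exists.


Moduli 10, 9, 14 are not pairwise coprime, so CRT works modulo lcm(m_i) when all pairwise compatibility conditions hold.
Pairwise compatibility: gcd(m_i, m_j) must divide a_i - a_j for every pair.
Merge one congruence at a time:
  Start: x ≡ 6 (mod 10).
  Combine with x ≡ 4 (mod 9): gcd(10, 9) = 1; 4 - 6 = -2, which IS divisible by 1, so compatible.
    Write x = 6 + 10·t and substitute into x ≡ 4 (mod 9): 10·t ≡ 4 − 6 = -2 (mod 9).
    Reduce coefficients mod 9: 1·t ≡ 7 (mod 9).
    So t ≡ 7 (mod 9).
    Then x = 6 + 10·7 = 76, valid modulo lcm(10, 9) = 90: x ≡ 76 (mod 90).
  Combine with x ≡ 4 (mod 14): gcd(90, 14) = 2; 4 - 76 = -72, which IS divisible by 2, so compatible.
    Write x = 76 + 90·t and substitute into x ≡ 4 (mod 14): 90·t ≡ 4 − 76 = -72 (mod 14).
    Divide the congruence (and modulus) by g = 2: 45·t ≡ -36 (mod 7).
    Reduce coefficients mod 7: 3·t ≡ 6 (mod 7).
    The inverse of 3 mod 7 is 5 (since 3·5 = 15 = 2·7 + 1), so t ≡ 5·6 = 30 ≡ 2 (mod 7).
    Then x = 76 + 90·2 = 256, valid modulo lcm(90, 14) = 630: x ≡ 256 (mod 630).
Verify: 256 mod 10 = 6, 256 mod 9 = 4, 256 mod 14 = 4.

x ≡ 256 (mod 630).


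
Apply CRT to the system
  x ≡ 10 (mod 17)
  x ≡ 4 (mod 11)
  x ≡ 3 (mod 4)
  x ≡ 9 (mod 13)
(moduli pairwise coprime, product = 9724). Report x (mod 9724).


Product of moduli M = 17 · 11 · 4 · 13 = 9724.
Merge one congruence at a time:
  Start: x ≡ 10 (mod 17).
  Combine with x ≡ 4 (mod 11); new modulus lcm = 187.
    Write x = 10 + 17·t and substitute into x ≡ 4 (mod 11): 17·t ≡ 4 − 10 = -6 (mod 11).
    Reduce coefficients mod 11: 6·t ≡ 5 (mod 11).
    The inverse of 6 mod 11 is 2 (since 6·2 = 12 = 1·11 + 1), so t ≡ 2·5 = 10 ≡ 10 (mod 11).
    Then x = 10 + 17·10 = 180, valid modulo lcm(17, 11) = 187: x ≡ 180 (mod 187).
  Combine with x ≡ 3 (mod 4); new modulus lcm = 748.
    Write x = 180 + 187·t and substitute into x ≡ 3 (mod 4): 187·t ≡ 3 − 180 = -177 (mod 4).
    Reduce coefficients mod 4: 3·t ≡ 3 (mod 4).
    The inverse of 3 mod 4 is 3 (since 3·3 = 9 = 2·4 + 1), so t ≡ 3·3 = 9 ≡ 1 (mod 4).
    Then x = 180 + 187·1 = 367, valid modulo lcm(187, 4) = 748: x ≡ 367 (mod 748).
  Combine with x ≡ 9 (mod 13); new modulus lcm = 9724.
    Write x = 367 + 748·t and substitute into x ≡ 9 (mod 13): 748·t ≡ 9 − 367 = -358 (mod 13).
    Reduce coefficients mod 13: 7·t ≡ 6 (mod 13).
    The inverse of 7 mod 13 is 2 (since 7·2 = 14 = 1·13 + 1), so t ≡ 2·6 = 12 ≡ 12 (mod 13).
    Then x = 367 + 748·12 = 9343, valid modulo lcm(748, 13) = 9724: x ≡ 9343 (mod 9724).
Verify against each original: 9343 mod 17 = 10, 9343 mod 11 = 4, 9343 mod 4 = 3, 9343 mod 13 = 9.

x ≡ 9343 (mod 9724).


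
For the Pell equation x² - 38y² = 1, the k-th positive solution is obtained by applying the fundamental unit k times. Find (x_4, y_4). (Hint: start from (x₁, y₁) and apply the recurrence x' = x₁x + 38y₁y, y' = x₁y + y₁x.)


Step 1: Find the fundamental solution (x₁, y₁) of x² - 38y² = 1.
  Expand √38 as a continued fraction. a₀ = ⌊√38⌋ = 6; iterate m_{k+1} = d_k·a_k − m_k, d_{k+1} = (38 − m_{k+1}²)/d_k, a_{k+1} = ⌊(a₀ + m_{k+1})/d_{k+1}⌋ (starting m₀ = 0, d₀ = 1), with convergents p_k = a_k·p_{k-1} + p_{k-2}, q_k = a_k·q_{k-1} + q_{k-2} (p₋₁ = 1, q₋₁ = 0):
  k = 0: a₀ = 6; p₀/q₀ = 6/1; p₀² − 38·q₀² = 36 − 38 = -2.
  k = 1: m = 6, d = 2, a = ⌊(6 + 6)/2⌋ = 6; p/q = (6·6 + 1)/(6·1 + 0) = 37/6; p² − 38·q² = 1369 − 1368 = 1.
  The first convergent with p² − 38·q² = 1 gives the fundamental solution (x₁, y₁) = (37, 6).
Step 2: Apply the recurrence (x_{n+1}, y_{n+1}) = (x₁x_n + 38y₁y_n, x₁y_n + y₁x_n) repeatedly.
  From (x_1, y_1) = (37, 6): x_2 = 37·37 + 38·6·6 = 2737; y_2 = 37·6 + 6·37 = 444.
  From (x_2, y_2) = (2737, 444): x_3 = 37·2737 + 38·6·444 = 202501; y_3 = 37·444 + 6·2737 = 32850.
  From (x_3, y_3) = (202501, 32850): x_4 = 37·202501 + 38·6·32850 = 14982337; y_4 = 37·32850 + 6·202501 = 2430456.
Step 3: Verify x_4² - 38·y_4² = 224470421981569 - 224470421981568 = 1 (should be 1). ✓

(x_1, y_1) = (37, 6); (x_4, y_4) = (14982337, 2430456).


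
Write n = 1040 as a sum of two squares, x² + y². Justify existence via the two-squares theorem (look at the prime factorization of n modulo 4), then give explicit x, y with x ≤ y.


Step 1: Factor n = 1040 = 2^4 · 5 · 13.
Step 2: Check the mod-4 condition on each prime factor: 2 = 2 (special); 5 ≡ 1 (mod 4), exponent 1; 13 ≡ 1 (mod 4), exponent 1.
All primes ≡ 3 (mod 4) appear to even exponent (or don't appear), so by the two-squares theorem n IS expressible as a sum of two squares.
Step 3: Build a representation. Group n = k² · m with k = 4 and m = 5 · 13 = 65 (a product of primes ≡ 1 (mod 4)); a representation of m scales to one of n via (k·x)² + (k·y)² = k²(x² + y²). Each prime p ≡ 1 (mod 4) is itself a sum of two squares; find a² by testing p − a² for a perfect square:
  5: 5 − 1² = 4 = 2² ⇒ 5 = 1² + 2².
  13: 13 − 1² = 12, 13 − 2² = 9 = 3² ⇒ 13 = 2² + 3².
  Combine using the Brahmagupta–Fibonacci identity (a² + b²)(c² + d²) = (ac − bd)² + (ad + bc)² = (ac + bd)² + (ad − bc)²:
  5 · 13 = 65: from (1² + 2²)(2² + 3²), take (1·2 − 2·3, 1·3 + 2·2) = (2 − 6, 3 + 4) = (-4, 7); dropping signs (only squares matter) gives (4, 7); check 4² + 7² = 16 + 49 = 65 ✓.
  Scale by k = 4: (4·4, 4·7) = (16, 28).
Step 4: Order so x ≤ y and verify: 16² + 28² = 256 + 784 = 1040 = n. ✓

n = 1040 = 16² + 28² (one valid representation with x ≤ y).


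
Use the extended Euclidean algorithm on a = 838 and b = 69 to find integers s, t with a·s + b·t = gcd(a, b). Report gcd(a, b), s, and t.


Euclidean algorithm on (838, 69) — divide until remainder is 0:
  838 = 12 · 69 + 10
  69 = 6 · 10 + 9
  10 = 1 · 9 + 1
  9 = 9 · 1 + 0
gcd(838, 69) = 1.
Track Bezout coefficients alongside the remainders: start with r₀ = 838 = a·1 + b·0 (s = 1, t = 0) and r₁ = 69 = a·0 + b·1 (s = 0, t = 1); each new remainder r_{k+1} = r_{k-1} − q_k·r_k inherits s_{k+1} = s_{k-1} − q_k·s_k, t_{k+1} = t_{k-1} − q_k·t_k, so r_k = a·s_k + b·t_k at every step:
  q = 12: r = 10, s = 1 − 12·0 = 1, t = 0 − 12·1 = -12  (check: 838·1 + 69·(-12) = 10)
  q = 6: r = 9, s = 0 − 6·1 = -6, t = 1 − 6·(-12) = 73  (check: 838·(-6) + 69·73 = 9)
  q = 1: r = 1, s = 1 − 1·(-6) = 7, t = -12 − 1·73 = -85  (check: 838·7 + 69·(-85) = 1)
The row with r = 1 (the gcd) gives the Bezout coefficients s = 7, t = -85.
Result: 838 · (7) + 69 · (-85) = 1.

gcd(838, 69) = 1; s = 7, t = -85 (check: 838·7 + 69·(-85) = 1).


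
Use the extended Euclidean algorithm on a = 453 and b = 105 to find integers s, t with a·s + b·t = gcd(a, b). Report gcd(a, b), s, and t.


Euclidean algorithm on (453, 105) — divide until remainder is 0:
  453 = 4 · 105 + 33
  105 = 3 · 33 + 6
  33 = 5 · 6 + 3
  6 = 2 · 3 + 0
gcd(453, 105) = 3.
Track Bezout coefficients alongside the remainders: start with r₀ = 453 = a·1 + b·0 (s = 1, t = 0) and r₁ = 105 = a·0 + b·1 (s = 0, t = 1); each new remainder r_{k+1} = r_{k-1} − q_k·r_k inherits s_{k+1} = s_{k-1} − q_k·s_k, t_{k+1} = t_{k-1} − q_k·t_k, so r_k = a·s_k + b·t_k at every step:
  q = 4: r = 33, s = 1 − 4·0 = 1, t = 0 − 4·1 = -4  (check: 453·1 + 105·(-4) = 33)
  q = 3: r = 6, s = 0 − 3·1 = -3, t = 1 − 3·(-4) = 13  (check: 453·(-3) + 105·13 = 6)
  q = 5: r = 3, s = 1 − 5·(-3) = 16, t = -4 − 5·13 = -69  (check: 453·16 + 105·(-69) = 3)
The row with r = 3 (the gcd) gives the Bezout coefficients s = 16, t = -69.
Result: 453 · (16) + 105 · (-69) = 3.

gcd(453, 105) = 3; s = 16, t = -69 (check: 453·16 + 105·(-69) = 3).


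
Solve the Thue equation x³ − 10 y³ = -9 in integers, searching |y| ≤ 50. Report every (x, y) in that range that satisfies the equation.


The equation is x³ - 10y³ = -9. For fixed y, x³ = 10·y³ − 9, so a solution requires the RHS to be a perfect cube.
Strategy: iterate y from -50 to 50, compute RHS = 10·y³ − 9, and check whether it is a (positive or negative) perfect cube.
Check small values of y:
  y = 0: RHS = -9 is not a perfect cube.
  y = 1: RHS = 1 = (1)³ ⇒ x = 1 works.
  y = -1: RHS = -19 is not a perfect cube.
  y = 2: RHS = 71 is not a perfect cube.
  y = -2: RHS = -89 is not a perfect cube.
  y = 3: RHS = 261 is not a perfect cube.
  y = -3: RHS = -279 is not a perfect cube.
Continuing the search up to |y| = 50 finds no further solutions beyond those listed.
Collected solutions: (1, 1).

Solutions (with |y| ≤ 50): (1, 1).


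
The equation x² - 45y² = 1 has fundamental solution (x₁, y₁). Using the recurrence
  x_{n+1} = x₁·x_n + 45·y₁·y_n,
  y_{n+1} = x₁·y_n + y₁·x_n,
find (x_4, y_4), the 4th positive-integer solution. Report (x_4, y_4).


Step 1: Find the fundamental solution (x₁, y₁) of x² - 45y² = 1.
  Expand √45 as a continued fraction. a₀ = ⌊√45⌋ = 6; iterate m_{k+1} = d_k·a_k − m_k, d_{k+1} = (45 − m_{k+1}²)/d_k, a_{k+1} = ⌊(a₀ + m_{k+1})/d_{k+1}⌋ (starting m₀ = 0, d₀ = 1), with convergents p_k = a_k·p_{k-1} + p_{k-2}, q_k = a_k·q_{k-1} + q_{k-2} (p₋₁ = 1, q₋₁ = 0):
  k = 0: a₀ = 6; p₀/q₀ = 6/1; p₀² − 45·q₀² = 36 − 45 = -9.
  k = 1: m = 6, d = 9, a = ⌊(6 + 6)/9⌋ = 1; p/q = (1·6 + 1)/(1·1 + 0) = 7/1; p² − 45·q² = 49 − 45 = 4.
  k = 2: m = 3, d = 4, a = ⌊(6 + 3)/4⌋ = 2; p/q = (2·7 + 6)/(2·1 + 1) = 20/3; p² − 45·q² = 400 − 405 = -5.
  k = 3: m = 5, d = 5, a = ⌊(6 + 5)/5⌋ = 2; p/q = (2·20 + 7)/(2·3 + 1) = 47/7; p² − 45·q² = 2209 − 2205 = 4.
  k = 4: m = 5, d = 4, a = ⌊(6 + 5)/4⌋ = 2; p/q = (2·47 + 20)/(2·7 + 3) = 114/17; p² − 45·q² = 12996 − 13005 = -9.
  k = 5: m = 3, d = 9, a = ⌊(6 + 3)/9⌋ = 1; p/q = (1·114 + 47)/(1·17 + 7) = 161/24; p² − 45·q² = 25921 − 25920 = 1.
  The first convergent with p² − 45·q² = 1 gives the fundamental solution (x₁, y₁) = (161, 24).
Step 2: Apply the recurrence (x_{n+1}, y_{n+1}) = (x₁x_n + 45y₁y_n, x₁y_n + y₁x_n) repeatedly.
  From (x_1, y_1) = (161, 24): x_2 = 161·161 + 45·24·24 = 51841; y_2 = 161·24 + 24·161 = 7728.
  From (x_2, y_2) = (51841, 7728): x_3 = 161·51841 + 45·24·7728 = 16692641; y_3 = 161·7728 + 24·51841 = 2488392.
  From (x_3, y_3) = (16692641, 2488392): x_4 = 161·16692641 + 45·24·2488392 = 5374978561; y_4 = 161·2488392 + 24·16692641 = 801254496.
Step 3: Verify x_4² - 45·y_4² = 28890394531209630721 - 28890394531209630720 = 1 (should be 1). ✓

(x_1, y_1) = (161, 24); (x_4, y_4) = (5374978561, 801254496).


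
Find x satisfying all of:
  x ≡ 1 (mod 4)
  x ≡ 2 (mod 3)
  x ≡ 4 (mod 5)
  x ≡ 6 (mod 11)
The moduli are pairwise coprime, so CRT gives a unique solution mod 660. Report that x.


Product of moduli M = 4 · 3 · 5 · 11 = 660.
Merge one congruence at a time:
  Start: x ≡ 1 (mod 4).
  Combine with x ≡ 2 (mod 3); new modulus lcm = 12.
    Write x = 1 + 4·t and substitute into x ≡ 2 (mod 3): 4·t ≡ 2 − 1 = 1 (mod 3).
    Reduce coefficients mod 3: 1·t ≡ 1 (mod 3).
    So t ≡ 1 (mod 3).
    Then x = 1 + 4·1 = 5, valid modulo lcm(4, 3) = 12: x ≡ 5 (mod 12).
  Combine with x ≡ 4 (mod 5); new modulus lcm = 60.
    Write x = 5 + 12·t and substitute into x ≡ 4 (mod 5): 12·t ≡ 4 − 5 = -1 (mod 5).
    Reduce coefficients mod 5: 2·t ≡ 4 (mod 5).
    The inverse of 2 mod 5 is 3 (since 2·3 = 6 = 1·5 + 1), so t ≡ 3·4 = 12 ≡ 2 (mod 5).
    Then x = 5 + 12·2 = 29, valid modulo lcm(12, 5) = 60: x ≡ 29 (mod 60).
  Combine with x ≡ 6 (mod 11); new modulus lcm = 660.
    Write x = 29 + 60·t and substitute into x ≡ 6 (mod 11): 60·t ≡ 6 − 29 = -23 (mod 11).
    Reduce coefficients mod 11: 5·t ≡ 10 (mod 11).
    The inverse of 5 mod 11 is 9 (since 5·9 = 45 = 4·11 + 1), so t ≡ 9·10 = 90 ≡ 2 (mod 11).
    Then x = 29 + 60·2 = 149, valid modulo lcm(60, 11) = 660: x ≡ 149 (mod 660).
Verify against each original: 149 mod 4 = 1, 149 mod 3 = 2, 149 mod 5 = 4, 149 mod 11 = 6.

x ≡ 149 (mod 660).


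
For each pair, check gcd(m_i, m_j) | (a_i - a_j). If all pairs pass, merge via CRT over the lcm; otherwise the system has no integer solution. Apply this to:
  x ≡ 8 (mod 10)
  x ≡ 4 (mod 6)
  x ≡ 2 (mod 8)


Moduli 10, 6, 8 are not pairwise coprime, so CRT works modulo lcm(m_i) when all pairwise compatibility conditions hold.
Pairwise compatibility: gcd(m_i, m_j) must divide a_i - a_j for every pair.
Merge one congruence at a time:
  Start: x ≡ 8 (mod 10).
  Combine with x ≡ 4 (mod 6): gcd(10, 6) = 2; 4 - 8 = -4, which IS divisible by 2, so compatible.
    Write x = 8 + 10·t and substitute into x ≡ 4 (mod 6): 10·t ≡ 4 − 8 = -4 (mod 6).
    Divide the congruence (and modulus) by g = 2: 5·t ≡ -2 (mod 3).
    Reduce coefficients mod 3: 2·t ≡ 1 (mod 3).
    The inverse of 2 mod 3 is 2 (since 2·2 = 4 = 1·3 + 1), so t ≡ 2·1 = 2 ≡ 2 (mod 3).
    Then x = 8 + 10·2 = 28, valid modulo lcm(10, 6) = 30: x ≡ 28 (mod 30).
  Combine with x ≡ 2 (mod 8): gcd(30, 8) = 2; 2 - 28 = -26, which IS divisible by 2, so compatible.
    Write x = 28 + 30·t and substitute into x ≡ 2 (mod 8): 30·t ≡ 2 − 28 = -26 (mod 8).
    Divide the congruence (and modulus) by g = 2: 15·t ≡ -13 (mod 4).
    Reduce coefficients mod 4: 3·t ≡ 3 (mod 4).
    The inverse of 3 mod 4 is 3 (since 3·3 = 9 = 2·4 + 1), so t ≡ 3·3 = 9 ≡ 1 (mod 4).
    Then x = 28 + 30·1 = 58, valid modulo lcm(30, 8) = 120: x ≡ 58 (mod 120).
Verify: 58 mod 10 = 8, 58 mod 6 = 4, 58 mod 8 = 2.

x ≡ 58 (mod 120).


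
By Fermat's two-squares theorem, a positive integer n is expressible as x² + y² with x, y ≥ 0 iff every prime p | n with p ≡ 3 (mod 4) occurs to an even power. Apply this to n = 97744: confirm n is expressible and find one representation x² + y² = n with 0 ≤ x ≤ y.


Step 1: Factor n = 97744 = 2^4 · 41 · 149.
Step 2: Check the mod-4 condition on each prime factor: 2 = 2 (special); 41 ≡ 1 (mod 4), exponent 1; 149 ≡ 1 (mod 4), exponent 1.
All primes ≡ 3 (mod 4) appear to even exponent (or don't appear), so by the two-squares theorem n IS expressible as a sum of two squares.
Step 3: Build a representation. Group n = k² · m with k = 4 and m = 41 · 149 = 6109 (a product of primes ≡ 1 (mod 4)); a representation of m scales to one of n via (k·x)² + (k·y)² = k²(x² + y²). Each prime p ≡ 1 (mod 4) is itself a sum of two squares; find a² by testing p − a² for a perfect square:
  41: 41 − 1² = 40, 41 − 2² = 37, 41 − 3² = 32, 41 − 4² = 25 = 5² ⇒ 41 = 4² + 5².
  149: 149 − 1² = 148, 149 − 2² = 145, 149 − 3² = 140, 149 − 4² = 133, 149 − 5² = 124, 149 − 6² = 113, 149 − 7² = 100 = 10² ⇒ 149 = 7² + 10².
  Combine using the Brahmagupta–Fibonacci identity (a² + b²)(c² + d²) = (ac − bd)² + (ad + bc)² = (ac + bd)² + (ad − bc)²:
  41 · 149 = 6109: from (4² + 5²)(7² + 10²), take (4·7 − 5·10, 4·10 + 5·7) = (28 − 50, 40 + 35) = (-22, 75); dropping signs (only squares matter) gives (22, 75); check 22² + 75² = 484 + 5625 = 6109 ✓.
  Scale by k = 4: (4·22, 4·75) = (88, 300).
Step 4: Order so x ≤ y and verify: 88² + 300² = 7744 + 90000 = 97744 = n. ✓

n = 97744 = 88² + 300² (one valid representation with x ≤ y).


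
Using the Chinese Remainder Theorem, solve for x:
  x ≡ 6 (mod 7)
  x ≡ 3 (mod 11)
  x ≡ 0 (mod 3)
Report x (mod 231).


Moduli 7, 11, 3 are pairwise coprime; by CRT there is a unique solution modulo M = 7 · 11 · 3 = 231.
Solve pairwise, accumulating the modulus:
  Start with x ≡ 6 (mod 7).
  Combine with x ≡ 3 (mod 11): since gcd(7, 11) = 1, we get a unique residue mod 77.
    Write x = 6 + 7·t and substitute into x ≡ 3 (mod 11): 7·t ≡ 3 − 6 = -3 (mod 11).
    Reduce coefficients mod 11: 7·t ≡ 8 (mod 11).
    The inverse of 7 mod 11 is 8 (since 7·8 = 56 = 5·11 + 1), so t ≡ 8·8 = 64 ≡ 9 (mod 11).
    Then x = 6 + 7·9 = 69, valid modulo lcm(7, 11) = 77: x ≡ 69 (mod 77).
  Combine with x ≡ 0 (mod 3): since gcd(77, 3) = 1, we get a unique residue mod 231.
    Write x = 69 + 77·t and substitute into x ≡ 0 (mod 3): 77·t ≡ 0 − 69 = -69 (mod 3).
    Reduce coefficients mod 3: 2·t ≡ 0 (mod 3).
    The inverse of 2 mod 3 is 2 (since 2·2 = 4 = 1·3 + 1), so t ≡ 2·0 = 0 ≡ 0 (mod 3).
    Then x = 69 + 77·0 = 69, valid modulo lcm(77, 3) = 231: x ≡ 69 (mod 231).
Verify: 69 mod 7 = 6 ✓, 69 mod 11 = 3 ✓, 69 mod 3 = 0 ✓.

x ≡ 69 (mod 231).


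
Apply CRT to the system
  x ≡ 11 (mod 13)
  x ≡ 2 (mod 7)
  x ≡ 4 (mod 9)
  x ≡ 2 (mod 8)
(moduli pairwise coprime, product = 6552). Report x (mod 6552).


Product of moduli M = 13 · 7 · 9 · 8 = 6552.
Merge one congruence at a time:
  Start: x ≡ 11 (mod 13).
  Combine with x ≡ 2 (mod 7); new modulus lcm = 91.
    Write x = 11 + 13·t and substitute into x ≡ 2 (mod 7): 13·t ≡ 2 − 11 = -9 (mod 7).
    Reduce coefficients mod 7: 6·t ≡ 5 (mod 7).
    The inverse of 6 mod 7 is 6 (since 6·6 = 36 = 5·7 + 1), so t ≡ 6·5 = 30 ≡ 2 (mod 7).
    Then x = 11 + 13·2 = 37, valid modulo lcm(13, 7) = 91: x ≡ 37 (mod 91).
  Combine with x ≡ 4 (mod 9); new modulus lcm = 819.
    Write x = 37 + 91·t and substitute into x ≡ 4 (mod 9): 91·t ≡ 4 − 37 = -33 (mod 9).
    Reduce coefficients mod 9: 1·t ≡ 3 (mod 9).
    So t ≡ 3 (mod 9).
    Then x = 37 + 91·3 = 310, valid modulo lcm(91, 9) = 819: x ≡ 310 (mod 819).
  Combine with x ≡ 2 (mod 8); new modulus lcm = 6552.
    Write x = 310 + 819·t and substitute into x ≡ 2 (mod 8): 819·t ≡ 2 − 310 = -308 (mod 8).
    Reduce coefficients mod 8: 3·t ≡ 4 (mod 8).
    The inverse of 3 mod 8 is 3 (since 3·3 = 9 = 1·8 + 1), so t ≡ 3·4 = 12 ≡ 4 (mod 8).
    Then x = 310 + 819·4 = 3586, valid modulo lcm(819, 8) = 6552: x ≡ 3586 (mod 6552).
Verify against each original: 3586 mod 13 = 11, 3586 mod 7 = 2, 3586 mod 9 = 4, 3586 mod 8 = 2.

x ≡ 3586 (mod 6552).


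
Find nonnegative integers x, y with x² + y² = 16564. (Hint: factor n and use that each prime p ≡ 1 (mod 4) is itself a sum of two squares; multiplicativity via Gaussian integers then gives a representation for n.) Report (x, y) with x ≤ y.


Step 1: Factor n = 16564 = 2^2 · 41 · 101.
Step 2: Check the mod-4 condition on each prime factor: 2 = 2 (special); 41 ≡ 1 (mod 4), exponent 1; 101 ≡ 1 (mod 4), exponent 1.
All primes ≡ 3 (mod 4) appear to even exponent (or don't appear), so by the two-squares theorem n IS expressible as a sum of two squares.
Step 3: Build a representation. Group n = k² · m with k = 2 and m = 41 · 101 = 4141 (a product of primes ≡ 1 (mod 4)); a representation of m scales to one of n via (k·x)² + (k·y)² = k²(x² + y²). Each prime p ≡ 1 (mod 4) is itself a sum of two squares; find a² by testing p − a² for a perfect square:
  41: 41 − 1² = 40, 41 − 2² = 37, 41 − 3² = 32, 41 − 4² = 25 = 5² ⇒ 41 = 4² + 5².
  101: 101 − 1² = 100 = 10² ⇒ 101 = 1² + 10².
  Combine using the Brahmagupta–Fibonacci identity (a² + b²)(c² + d²) = (ac − bd)² + (ad + bc)² = (ac + bd)² + (ad − bc)²:
  41 · 101 = 4141: from (4² + 5²)(1² + 10²), take (4·1 − 5·10, 4·10 + 5·1) = (4 − 50, 40 + 5) = (-46, 45); dropping signs (only squares matter) gives (46, 45); check 46² + 45² = 2116 + 2025 = 4141 ✓.
  Scale by k = 2: (2·46, 2·45) = (92, 90).
Step 4: Order so x ≤ y and verify: 90² + 92² = 8100 + 8464 = 16564 = n. ✓

n = 16564 = 90² + 92² (one valid representation with x ≤ y).


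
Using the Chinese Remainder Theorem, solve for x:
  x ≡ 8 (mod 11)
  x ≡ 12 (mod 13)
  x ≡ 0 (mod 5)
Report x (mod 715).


Moduli 11, 13, 5 are pairwise coprime; by CRT there is a unique solution modulo M = 11 · 13 · 5 = 715.
Solve pairwise, accumulating the modulus:
  Start with x ≡ 8 (mod 11).
  Combine with x ≡ 12 (mod 13): since gcd(11, 13) = 1, we get a unique residue mod 143.
    Write x = 8 + 11·t and substitute into x ≡ 12 (mod 13): 11·t ≡ 12 − 8 = 4 (mod 13).
    The inverse of 11 mod 13 is 6 (since 11·6 = 66 = 5·13 + 1), so t ≡ 6·4 = 24 ≡ 11 (mod 13).
    Then x = 8 + 11·11 = 129, valid modulo lcm(11, 13) = 143: x ≡ 129 (mod 143).
  Combine with x ≡ 0 (mod 5): since gcd(143, 5) = 1, we get a unique residue mod 715.
    Write x = 129 + 143·t and substitute into x ≡ 0 (mod 5): 143·t ≡ 0 − 129 = -129 (mod 5).
    Reduce coefficients mod 5: 3·t ≡ 1 (mod 5).
    The inverse of 3 mod 5 is 2 (since 3·2 = 6 = 1·5 + 1), so t ≡ 2·1 = 2 ≡ 2 (mod 5).
    Then x = 129 + 143·2 = 415, valid modulo lcm(143, 5) = 715: x ≡ 415 (mod 715).
Verify: 415 mod 11 = 8 ✓, 415 mod 13 = 12 ✓, 415 mod 5 = 0 ✓.

x ≡ 415 (mod 715).


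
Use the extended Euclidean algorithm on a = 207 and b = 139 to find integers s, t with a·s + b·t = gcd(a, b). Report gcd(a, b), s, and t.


Euclidean algorithm on (207, 139) — divide until remainder is 0:
  207 = 1 · 139 + 68
  139 = 2 · 68 + 3
  68 = 22 · 3 + 2
  3 = 1 · 2 + 1
  2 = 2 · 1 + 0
gcd(207, 139) = 1.
Track Bezout coefficients alongside the remainders: start with r₀ = 207 = a·1 + b·0 (s = 1, t = 0) and r₁ = 139 = a·0 + b·1 (s = 0, t = 1); each new remainder r_{k+1} = r_{k-1} − q_k·r_k inherits s_{k+1} = s_{k-1} − q_k·s_k, t_{k+1} = t_{k-1} − q_k·t_k, so r_k = a·s_k + b·t_k at every step:
  q = 1: r = 68, s = 1 − 1·0 = 1, t = 0 − 1·1 = -1  (check: 207·1 + 139·(-1) = 68)
  q = 2: r = 3, s = 0 − 2·1 = -2, t = 1 − 2·(-1) = 3  (check: 207·(-2) + 139·3 = 3)
  q = 22: r = 2, s = 1 − 22·(-2) = 45, t = -1 − 22·3 = -67  (check: 207·45 + 139·(-67) = 2)
  q = 1: r = 1, s = -2 − 1·45 = -47, t = 3 − 1·(-67) = 70  (check: 207·(-47) + 139·70 = 1)
The row with r = 1 (the gcd) gives the Bezout coefficients s = -47, t = 70.
Result: 207 · (-47) + 139 · (70) = 1.

gcd(207, 139) = 1; s = -47, t = 70 (check: 207·(-47) + 139·70 = 1).


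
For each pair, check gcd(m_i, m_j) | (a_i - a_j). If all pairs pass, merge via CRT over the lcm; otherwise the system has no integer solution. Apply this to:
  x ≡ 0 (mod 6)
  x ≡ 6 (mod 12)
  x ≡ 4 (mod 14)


Moduli 6, 12, 14 are not pairwise coprime, so CRT works modulo lcm(m_i) when all pairwise compatibility conditions hold.
Pairwise compatibility: gcd(m_i, m_j) must divide a_i - a_j for every pair.
Merge one congruence at a time:
  Start: x ≡ 0 (mod 6).
  Combine with x ≡ 6 (mod 12): gcd(6, 12) = 6; 6 - 0 = 6, which IS divisible by 6, so compatible.
    Write x = 0 + 6·t and substitute into x ≡ 6 (mod 12): 6·t ≡ 6 − 0 = 6 (mod 12).
    Divide the congruence (and modulus) by g = 6: 1·t ≡ 1 (mod 2).
    So t ≡ 1 (mod 2).
    Then x = 0 + 6·1 = 6, valid modulo lcm(6, 12) = 12: x ≡ 6 (mod 12).
  Combine with x ≡ 4 (mod 14): gcd(12, 14) = 2; 4 - 6 = -2, which IS divisible by 2, so compatible.
    Write x = 6 + 12·t and substitute into x ≡ 4 (mod 14): 12·t ≡ 4 − 6 = -2 (mod 14).
    Divide the congruence (and modulus) by g = 2: 6·t ≡ -1 (mod 7).
    Reduce coefficients mod 7: 6·t ≡ 6 (mod 7).
    The inverse of 6 mod 7 is 6 (since 6·6 = 36 = 5·7 + 1), so t ≡ 6·6 = 36 ≡ 1 (mod 7).
    Then x = 6 + 12·1 = 18, valid modulo lcm(12, 14) = 84: x ≡ 18 (mod 84).
Verify: 18 mod 6 = 0, 18 mod 12 = 6, 18 mod 14 = 4.

x ≡ 18 (mod 84).


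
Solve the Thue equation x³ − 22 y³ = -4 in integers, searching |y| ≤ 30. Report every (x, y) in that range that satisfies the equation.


The equation is x³ - 22y³ = -4. For fixed y, x³ = 22·y³ − 4, so a solution requires the RHS to be a perfect cube.
Strategy: iterate y from -30 to 30, compute RHS = 22·y³ − 4, and check whether it is a (positive or negative) perfect cube.
Check small values of y:
  y = 0: RHS = -4 is not a perfect cube.
  y = 1: RHS = 18 is not a perfect cube.
  y = -1: RHS = -26 is not a perfect cube.
  y = 2: RHS = 172 is not a perfect cube.
  y = -2: RHS = -180 is not a perfect cube.
  y = 3: RHS = 590 is not a perfect cube.
  y = -3: RHS = -598 is not a perfect cube.
Continuing the search up to |y| = 30 finds no solutions either.
No (x, y) in the scanned range satisfies the equation.

No integer solutions with |y| ≤ 30.


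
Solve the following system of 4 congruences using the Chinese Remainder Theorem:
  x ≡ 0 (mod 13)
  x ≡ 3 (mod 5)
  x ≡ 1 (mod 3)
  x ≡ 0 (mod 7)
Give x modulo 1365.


Product of moduli M = 13 · 5 · 3 · 7 = 1365.
Merge one congruence at a time:
  Start: x ≡ 0 (mod 13).
  Combine with x ≡ 3 (mod 5); new modulus lcm = 65.
    Write x = 0 + 13·t and substitute into x ≡ 3 (mod 5): 13·t ≡ 3 − 0 = 3 (mod 5).
    Reduce coefficients mod 5: 3·t ≡ 3 (mod 5).
    The inverse of 3 mod 5 is 2 (since 3·2 = 6 = 1·5 + 1), so t ≡ 2·3 = 6 ≡ 1 (mod 5).
    Then x = 0 + 13·1 = 13, valid modulo lcm(13, 5) = 65: x ≡ 13 (mod 65).
  Combine with x ≡ 1 (mod 3); new modulus lcm = 195.
    Write x = 13 + 65·t and substitute into x ≡ 1 (mod 3): 65·t ≡ 1 − 13 = -12 (mod 3).
    Reduce coefficients mod 3: 2·t ≡ 0 (mod 3).
    The inverse of 2 mod 3 is 2 (since 2·2 = 4 = 1·3 + 1), so t ≡ 2·0 = 0 ≡ 0 (mod 3).
    Then x = 13 + 65·0 = 13, valid modulo lcm(65, 3) = 195: x ≡ 13 (mod 195).
  Combine with x ≡ 0 (mod 7); new modulus lcm = 1365.
    Write x = 13 + 195·t and substitute into x ≡ 0 (mod 7): 195·t ≡ 0 − 13 = -13 (mod 7).
    Reduce coefficients mod 7: 6·t ≡ 1 (mod 7).
    The inverse of 6 mod 7 is 6 (since 6·6 = 36 = 5·7 + 1), so t ≡ 6·1 = 6 ≡ 6 (mod 7).
    Then x = 13 + 195·6 = 1183, valid modulo lcm(195, 7) = 1365: x ≡ 1183 (mod 1365).
Verify against each original: 1183 mod 13 = 0, 1183 mod 5 = 3, 1183 mod 3 = 1, 1183 mod 7 = 0.

x ≡ 1183 (mod 1365).


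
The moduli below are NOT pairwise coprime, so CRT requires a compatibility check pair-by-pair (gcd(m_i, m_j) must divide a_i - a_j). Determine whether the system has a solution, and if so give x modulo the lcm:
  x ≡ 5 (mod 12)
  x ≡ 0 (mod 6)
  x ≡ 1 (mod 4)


Moduli 12, 6, 4 are not pairwise coprime, so CRT works modulo lcm(m_i) when all pairwise compatibility conditions hold.
Pairwise compatibility: gcd(m_i, m_j) must divide a_i - a_j for every pair.
Merge one congruence at a time:
  Start: x ≡ 5 (mod 12).
  Combine with x ≡ 0 (mod 6): gcd(12, 6) = 6, and 0 - 5 = -5 is NOT divisible by 6.
    ⇒ system is inconsistent (no integer solution).

No solution (the system is inconsistent).


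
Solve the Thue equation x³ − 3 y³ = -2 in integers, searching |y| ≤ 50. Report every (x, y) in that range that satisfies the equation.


The equation is x³ - 3y³ = -2. For fixed y, x³ = 3·y³ − 2, so a solution requires the RHS to be a perfect cube.
Strategy: iterate y from -50 to 50, compute RHS = 3·y³ − 2, and check whether it is a (positive or negative) perfect cube.
Check small values of y:
  y = 0: RHS = -2 is not a perfect cube.
  y = 1: RHS = 1 = (1)³ ⇒ x = 1 works.
  y = -1: RHS = -5 is not a perfect cube.
  y = 2: RHS = 22 is not a perfect cube.
  y = -2: RHS = -26 is not a perfect cube.
  y = 3: RHS = 79 is not a perfect cube.
  y = -3: RHS = -83 is not a perfect cube.
Continuing the search up to |y| = 50 finds no further solutions beyond those listed.
Collected solutions: (1, 1).

Solutions (with |y| ≤ 50): (1, 1).


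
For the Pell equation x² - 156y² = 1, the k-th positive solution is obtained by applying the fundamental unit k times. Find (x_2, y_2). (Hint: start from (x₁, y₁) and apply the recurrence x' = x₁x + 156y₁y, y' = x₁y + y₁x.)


Step 1: Find the fundamental solution (x₁, y₁) of x² - 156y² = 1.
  Expand √156 as a continued fraction. a₀ = ⌊√156⌋ = 12; iterate m_{k+1} = d_k·a_k − m_k, d_{k+1} = (156 − m_{k+1}²)/d_k, a_{k+1} = ⌊(a₀ + m_{k+1})/d_{k+1}⌋ (starting m₀ = 0, d₀ = 1), with convergents p_k = a_k·p_{k-1} + p_{k-2}, q_k = a_k·q_{k-1} + q_{k-2} (p₋₁ = 1, q₋₁ = 0):
  k = 0: a₀ = 12; p₀/q₀ = 12/1; p₀² − 156·q₀² = 144 − 156 = -12.
  k = 1: m = 12, d = 12, a = ⌊(12 + 12)/12⌋ = 2; p/q = (2·12 + 1)/(2·1 + 0) = 25/2; p² − 156·q² = 625 − 624 = 1.
  The first convergent with p² − 156·q² = 1 gives the fundamental solution (x₁, y₁) = (25, 2).
Step 2: Apply the recurrence (x_{n+1}, y_{n+1}) = (x₁x_n + 156y₁y_n, x₁y_n + y₁x_n) repeatedly.
  From (x_1, y_1) = (25, 2): x_2 = 25·25 + 156·2·2 = 1249; y_2 = 25·2 + 2·25 = 100.
Step 3: Verify x_2² - 156·y_2² = 1560001 - 1560000 = 1 (should be 1). ✓

(x_1, y_1) = (25, 2); (x_2, y_2) = (1249, 100).


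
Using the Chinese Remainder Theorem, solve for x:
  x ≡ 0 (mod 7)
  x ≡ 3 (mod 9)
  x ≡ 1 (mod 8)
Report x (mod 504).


Moduli 7, 9, 8 are pairwise coprime; by CRT there is a unique solution modulo M = 7 · 9 · 8 = 504.
Solve pairwise, accumulating the modulus:
  Start with x ≡ 0 (mod 7).
  Combine with x ≡ 3 (mod 9): since gcd(7, 9) = 1, we get a unique residue mod 63.
    Write x = 0 + 7·t and substitute into x ≡ 3 (mod 9): 7·t ≡ 3 − 0 = 3 (mod 9).
    The inverse of 7 mod 9 is 4 (since 7·4 = 28 = 3·9 + 1), so t ≡ 4·3 = 12 ≡ 3 (mod 9).
    Then x = 0 + 7·3 = 21, valid modulo lcm(7, 9) = 63: x ≡ 21 (mod 63).
  Combine with x ≡ 1 (mod 8): since gcd(63, 8) = 1, we get a unique residue mod 504.
    Write x = 21 + 63·t and substitute into x ≡ 1 (mod 8): 63·t ≡ 1 − 21 = -20 (mod 8).
    Reduce coefficients mod 8: 7·t ≡ 4 (mod 8).
    The inverse of 7 mod 8 is 7 (since 7·7 = 49 = 6·8 + 1), so t ≡ 7·4 = 28 ≡ 4 (mod 8).
    Then x = 21 + 63·4 = 273, valid modulo lcm(63, 8) = 504: x ≡ 273 (mod 504).
Verify: 273 mod 7 = 0 ✓, 273 mod 9 = 3 ✓, 273 mod 8 = 1 ✓.

x ≡ 273 (mod 504).


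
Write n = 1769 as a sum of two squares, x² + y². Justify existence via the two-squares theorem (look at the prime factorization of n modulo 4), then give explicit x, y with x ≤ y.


Step 1: Factor n = 1769 = 29 · 61.
Step 2: Check the mod-4 condition on each prime factor: 29 ≡ 1 (mod 4), exponent 1; 61 ≡ 1 (mod 4), exponent 1.
All primes ≡ 3 (mod 4) appear to even exponent (or don't appear), so by the two-squares theorem n IS expressible as a sum of two squares.
Step 3: Build a representation. Here n = 29 · 61 is a product of primes ≡ 1 (mod 4). Each prime p ≡ 1 (mod 4) is itself a sum of two squares; find a² by testing p − a² for a perfect square:
  29: 29 − 1² = 28, 29 − 2² = 25 = 5² ⇒ 29 = 2² + 5².
  61: 61 − 1² = 60, 61 − 2² = 57, 61 − 3² = 52, 61 − 4² = 45, 61 − 5² = 36 = 6² ⇒ 61 = 5² + 6².
  Combine using the Brahmagupta–Fibonacci identity (a² + b²)(c² + d²) = (ac − bd)² + (ad + bc)² = (ac + bd)² + (ad − bc)²:
  29 · 61 = 1769: from (2² + 5²)(5² + 6²), take (2·5 − 5·6, 2·6 + 5·5) = (10 − 30, 12 + 25) = (-20, 37); dropping signs (only squares matter) gives (20, 37); check 20² + 37² = 400 + 1369 = 1769 ✓.
Step 4: Order so x ≤ y and verify: 20² + 37² = 400 + 1369 = 1769 = n. ✓

n = 1769 = 20² + 37² (one valid representation with x ≤ y).


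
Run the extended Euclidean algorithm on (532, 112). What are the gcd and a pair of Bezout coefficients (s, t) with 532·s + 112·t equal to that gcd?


Euclidean algorithm on (532, 112) — divide until remainder is 0:
  532 = 4 · 112 + 84
  112 = 1 · 84 + 28
  84 = 3 · 28 + 0
gcd(532, 112) = 28.
Track Bezout coefficients alongside the remainders: start with r₀ = 532 = a·1 + b·0 (s = 1, t = 0) and r₁ = 112 = a·0 + b·1 (s = 0, t = 1); each new remainder r_{k+1} = r_{k-1} − q_k·r_k inherits s_{k+1} = s_{k-1} − q_k·s_k, t_{k+1} = t_{k-1} − q_k·t_k, so r_k = a·s_k + b·t_k at every step:
  q = 4: r = 84, s = 1 − 4·0 = 1, t = 0 − 4·1 = -4  (check: 532·1 + 112·(-4) = 84)
  q = 1: r = 28, s = 0 − 1·1 = -1, t = 1 − 1·(-4) = 5  (check: 532·(-1) + 112·5 = 28)
The row with r = 28 (the gcd) gives the Bezout coefficients s = -1, t = 5.
Result: 532 · (-1) + 112 · (5) = 28.

gcd(532, 112) = 28; s = -1, t = 5 (check: 532·(-1) + 112·5 = 28).


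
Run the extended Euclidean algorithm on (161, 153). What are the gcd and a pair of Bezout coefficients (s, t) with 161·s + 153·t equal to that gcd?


Euclidean algorithm on (161, 153) — divide until remainder is 0:
  161 = 1 · 153 + 8
  153 = 19 · 8 + 1
  8 = 8 · 1 + 0
gcd(161, 153) = 1.
Track Bezout coefficients alongside the remainders: start with r₀ = 161 = a·1 + b·0 (s = 1, t = 0) and r₁ = 153 = a·0 + b·1 (s = 0, t = 1); each new remainder r_{k+1} = r_{k-1} − q_k·r_k inherits s_{k+1} = s_{k-1} − q_k·s_k, t_{k+1} = t_{k-1} − q_k·t_k, so r_k = a·s_k + b·t_k at every step:
  q = 1: r = 8, s = 1 − 1·0 = 1, t = 0 − 1·1 = -1  (check: 161·1 + 153·(-1) = 8)
  q = 19: r = 1, s = 0 − 19·1 = -19, t = 1 − 19·(-1) = 20  (check: 161·(-19) + 153·20 = 1)
The row with r = 1 (the gcd) gives the Bezout coefficients s = -19, t = 20.
Result: 161 · (-19) + 153 · (20) = 1.

gcd(161, 153) = 1; s = -19, t = 20 (check: 161·(-19) + 153·20 = 1).


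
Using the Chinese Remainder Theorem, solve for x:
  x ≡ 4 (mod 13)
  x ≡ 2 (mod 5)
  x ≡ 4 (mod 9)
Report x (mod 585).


Moduli 13, 5, 9 are pairwise coprime; by CRT there is a unique solution modulo M = 13 · 5 · 9 = 585.
Solve pairwise, accumulating the modulus:
  Start with x ≡ 4 (mod 13).
  Combine with x ≡ 2 (mod 5): since gcd(13, 5) = 1, we get a unique residue mod 65.
    Write x = 4 + 13·t and substitute into x ≡ 2 (mod 5): 13·t ≡ 2 − 4 = -2 (mod 5).
    Reduce coefficients mod 5: 3·t ≡ 3 (mod 5).
    The inverse of 3 mod 5 is 2 (since 3·2 = 6 = 1·5 + 1), so t ≡ 2·3 = 6 ≡ 1 (mod 5).
    Then x = 4 + 13·1 = 17, valid modulo lcm(13, 5) = 65: x ≡ 17 (mod 65).
  Combine with x ≡ 4 (mod 9): since gcd(65, 9) = 1, we get a unique residue mod 585.
    Write x = 17 + 65·t and substitute into x ≡ 4 (mod 9): 65·t ≡ 4 − 17 = -13 (mod 9).
    Reduce coefficients mod 9: 2·t ≡ 5 (mod 9).
    The inverse of 2 mod 9 is 5 (since 2·5 = 10 = 1·9 + 1), so t ≡ 5·5 = 25 ≡ 7 (mod 9).
    Then x = 17 + 65·7 = 472, valid modulo lcm(65, 9) = 585: x ≡ 472 (mod 585).
Verify: 472 mod 13 = 4 ✓, 472 mod 5 = 2 ✓, 472 mod 9 = 4 ✓.

x ≡ 472 (mod 585).


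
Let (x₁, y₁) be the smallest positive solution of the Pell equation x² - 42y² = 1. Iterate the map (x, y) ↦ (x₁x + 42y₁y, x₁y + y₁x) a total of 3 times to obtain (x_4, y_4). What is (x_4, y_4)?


Step 1: Find the fundamental solution (x₁, y₁) of x² - 42y² = 1.
  Expand √42 as a continued fraction. a₀ = ⌊√42⌋ = 6; iterate m_{k+1} = d_k·a_k − m_k, d_{k+1} = (42 − m_{k+1}²)/d_k, a_{k+1} = ⌊(a₀ + m_{k+1})/d_{k+1}⌋ (starting m₀ = 0, d₀ = 1), with convergents p_k = a_k·p_{k-1} + p_{k-2}, q_k = a_k·q_{k-1} + q_{k-2} (p₋₁ = 1, q₋₁ = 0):
  k = 0: a₀ = 6; p₀/q₀ = 6/1; p₀² − 42·q₀² = 36 − 42 = -6.
  k = 1: m = 6, d = 6, a = ⌊(6 + 6)/6⌋ = 2; p/q = (2·6 + 1)/(2·1 + 0) = 13/2; p² − 42·q² = 169 − 168 = 1.
  The first convergent with p² − 42·q² = 1 gives the fundamental solution (x₁, y₁) = (13, 2).
Step 2: Apply the recurrence (x_{n+1}, y_{n+1}) = (x₁x_n + 42y₁y_n, x₁y_n + y₁x_n) repeatedly.
  From (x_1, y_1) = (13, 2): x_2 = 13·13 + 42·2·2 = 337; y_2 = 13·2 + 2·13 = 52.
  From (x_2, y_2) = (337, 52): x_3 = 13·337 + 42·2·52 = 8749; y_3 = 13·52 + 2·337 = 1350.
  From (x_3, y_3) = (8749, 1350): x_4 = 13·8749 + 42·2·1350 = 227137; y_4 = 13·1350 + 2·8749 = 35048.
Step 3: Verify x_4² - 42·y_4² = 51591216769 - 51591216768 = 1 (should be 1). ✓

(x_1, y_1) = (13, 2); (x_4, y_4) = (227137, 35048).


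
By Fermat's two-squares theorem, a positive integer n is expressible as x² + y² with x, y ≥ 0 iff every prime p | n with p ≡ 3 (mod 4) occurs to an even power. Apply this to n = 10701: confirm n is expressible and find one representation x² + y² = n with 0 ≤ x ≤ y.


Step 1: Factor n = 10701 = 3^2 · 29 · 41.
Step 2: Check the mod-4 condition on each prime factor: 3 ≡ 3 (mod 4), exponent 2 (must be even); 29 ≡ 1 (mod 4), exponent 1; 41 ≡ 1 (mod 4), exponent 1.
All primes ≡ 3 (mod 4) appear to even exponent (or don't appear), so by the two-squares theorem n IS expressible as a sum of two squares.
Step 3: Build a representation. Group n = k² · m with k = 3 and m = 29 · 41 = 1189 (a product of primes ≡ 1 (mod 4)); a representation of m scales to one of n via (k·x)² + (k·y)² = k²(x² + y²). Each prime p ≡ 1 (mod 4) is itself a sum of two squares; find a² by testing p − a² for a perfect square:
  29: 29 − 1² = 28, 29 − 2² = 25 = 5² ⇒ 29 = 2² + 5².
  41: 41 − 1² = 40, 41 − 2² = 37, 41 − 3² = 32, 41 − 4² = 25 = 5² ⇒ 41 = 4² + 5².
  Combine using the Brahmagupta–Fibonacci identity (a² + b²)(c² + d²) = (ac − bd)² + (ad + bc)² = (ac + bd)² + (ad − bc)²:
  29 · 41 = 1189: from (2² + 5²)(4² + 5²), take (2·4 − 5·5, 2·5 + 5·4) = (8 − 25, 10 + 20) = (-17, 30); dropping signs (only squares matter) gives (17, 30); check 17² + 30² = 289 + 900 = 1189 ✓.
  Scale by k = 3: (3·17, 3·30) = (51, 90).
Step 4: Order so x ≤ y and verify: 51² + 90² = 2601 + 8100 = 10701 = n. ✓

n = 10701 = 51² + 90² (one valid representation with x ≤ y).


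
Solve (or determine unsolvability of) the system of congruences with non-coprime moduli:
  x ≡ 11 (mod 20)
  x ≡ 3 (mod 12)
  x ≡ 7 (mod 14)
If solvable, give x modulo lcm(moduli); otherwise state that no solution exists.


Moduli 20, 12, 14 are not pairwise coprime, so CRT works modulo lcm(m_i) when all pairwise compatibility conditions hold.
Pairwise compatibility: gcd(m_i, m_j) must divide a_i - a_j for every pair.
Merge one congruence at a time:
  Start: x ≡ 11 (mod 20).
  Combine with x ≡ 3 (mod 12): gcd(20, 12) = 4; 3 - 11 = -8, which IS divisible by 4, so compatible.
    Write x = 11 + 20·t and substitute into x ≡ 3 (mod 12): 20·t ≡ 3 − 11 = -8 (mod 12).
    Divide the congruence (and modulus) by g = 4: 5·t ≡ -2 (mod 3).
    Reduce coefficients mod 3: 2·t ≡ 1 (mod 3).
    The inverse of 2 mod 3 is 2 (since 2·2 = 4 = 1·3 + 1), so t ≡ 2·1 = 2 ≡ 2 (mod 3).
    Then x = 11 + 20·2 = 51, valid modulo lcm(20, 12) = 60: x ≡ 51 (mod 60).
  Combine with x ≡ 7 (mod 14): gcd(60, 14) = 2; 7 - 51 = -44, which IS divisible by 2, so compatible.
    Write x = 51 + 60·t and substitute into x ≡ 7 (mod 14): 60·t ≡ 7 − 51 = -44 (mod 14).
    Divide the congruence (and modulus) by g = 2: 30·t ≡ -22 (mod 7).
    Reduce coefficients mod 7: 2·t ≡ 6 (mod 7).
    The inverse of 2 mod 7 is 4 (since 2·4 = 8 = 1·7 + 1), so t ≡ 4·6 = 24 ≡ 3 (mod 7).
    Then x = 51 + 60·3 = 231, valid modulo lcm(60, 14) = 420: x ≡ 231 (mod 420).
Verify: 231 mod 20 = 11, 231 mod 12 = 3, 231 mod 14 = 7.

x ≡ 231 (mod 420).


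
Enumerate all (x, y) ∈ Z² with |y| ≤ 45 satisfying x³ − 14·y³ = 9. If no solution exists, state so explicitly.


The equation is x³ - 14y³ = 9. For fixed y, x³ = 14·y³ + 9, so a solution requires the RHS to be a perfect cube.
Strategy: iterate y from -45 to 45, compute RHS = 14·y³ + 9, and check whether it is a (positive or negative) perfect cube.
Check small values of y:
  y = 0: RHS = 9 is not a perfect cube.
  y = 1: RHS = 23 is not a perfect cube.
  y = -1: RHS = -5 is not a perfect cube.
  y = 2: RHS = 121 is not a perfect cube.
  y = -2: RHS = -103 is not a perfect cube.
  y = 3: RHS = 387 is not a perfect cube.
  y = -3: RHS = -369 is not a perfect cube.
Continuing the search up to |y| = 45 finds no solutions either.
No (x, y) in the scanned range satisfies the equation.

No integer solutions with |y| ≤ 45.


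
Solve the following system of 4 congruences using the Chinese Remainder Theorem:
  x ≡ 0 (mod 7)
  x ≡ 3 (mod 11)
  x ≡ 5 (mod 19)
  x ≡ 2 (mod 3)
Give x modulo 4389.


Product of moduli M = 7 · 11 · 19 · 3 = 4389.
Merge one congruence at a time:
  Start: x ≡ 0 (mod 7).
  Combine with x ≡ 3 (mod 11); new modulus lcm = 77.
    Write x = 0 + 7·t and substitute into x ≡ 3 (mod 11): 7·t ≡ 3 − 0 = 3 (mod 11).
    The inverse of 7 mod 11 is 8 (since 7·8 = 56 = 5·11 + 1), so t ≡ 8·3 = 24 ≡ 2 (mod 11).
    Then x = 0 + 7·2 = 14, valid modulo lcm(7, 11) = 77: x ≡ 14 (mod 77).
  Combine with x ≡ 5 (mod 19); new modulus lcm = 1463.
    Write x = 14 + 77·t and substitute into x ≡ 5 (mod 19): 77·t ≡ 5 − 14 = -9 (mod 19).
    Reduce coefficients mod 19: 1·t ≡ 10 (mod 19).
    So t ≡ 10 (mod 19).
    Then x = 14 + 77·10 = 784, valid modulo lcm(77, 19) = 1463: x ≡ 784 (mod 1463).
  Combine with x ≡ 2 (mod 3); new modulus lcm = 4389.
    Write x = 784 + 1463·t and substitute into x ≡ 2 (mod 3): 1463·t ≡ 2 − 784 = -782 (mod 3).
    Reduce coefficients mod 3: 2·t ≡ 1 (mod 3).
    The inverse of 2 mod 3 is 2 (since 2·2 = 4 = 1·3 + 1), so t ≡ 2·1 = 2 ≡ 2 (mod 3).
    Then x = 784 + 1463·2 = 3710, valid modulo lcm(1463, 3) = 4389: x ≡ 3710 (mod 4389).
Verify against each original: 3710 mod 7 = 0, 3710 mod 11 = 3, 3710 mod 19 = 5, 3710 mod 3 = 2.

x ≡ 3710 (mod 4389).
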